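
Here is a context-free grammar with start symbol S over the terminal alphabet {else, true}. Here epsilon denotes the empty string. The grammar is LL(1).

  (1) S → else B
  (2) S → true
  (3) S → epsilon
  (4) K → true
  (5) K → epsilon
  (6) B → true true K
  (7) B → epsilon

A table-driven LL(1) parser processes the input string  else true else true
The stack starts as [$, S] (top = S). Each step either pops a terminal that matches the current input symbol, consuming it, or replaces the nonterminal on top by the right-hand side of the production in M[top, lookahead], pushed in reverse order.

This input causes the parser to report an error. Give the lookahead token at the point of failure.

else

     Stack          Input                  Action
  1  $ S            else true else true $  expand S → else B
  2  $ B else       else true else true $  match else
  3  $ B            true else true $       expand B → true true K
  4  $ K true true  true else true $       match true
  5  $ K true       else true $            error: top is terminal true but lookahead is else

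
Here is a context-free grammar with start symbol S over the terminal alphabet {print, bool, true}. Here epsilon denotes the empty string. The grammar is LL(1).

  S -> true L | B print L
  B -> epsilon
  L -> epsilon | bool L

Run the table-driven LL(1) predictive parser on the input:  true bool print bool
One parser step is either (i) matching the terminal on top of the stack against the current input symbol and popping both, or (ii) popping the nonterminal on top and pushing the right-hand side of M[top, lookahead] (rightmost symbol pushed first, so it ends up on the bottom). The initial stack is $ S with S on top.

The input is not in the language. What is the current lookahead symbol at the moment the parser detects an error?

print

step 1: stack=$ S  input=true bool print bool $  — expand S -> true L
step 2: stack=$ L true  input=true bool print bool $  — match true
step 3: stack=$ L  input=bool print bool $  — expand L -> bool L
step 4: stack=$ L bool  input=bool print bool $  — match bool
step 5: stack=$ L  input=print bool $  — error: M[L, print] is empty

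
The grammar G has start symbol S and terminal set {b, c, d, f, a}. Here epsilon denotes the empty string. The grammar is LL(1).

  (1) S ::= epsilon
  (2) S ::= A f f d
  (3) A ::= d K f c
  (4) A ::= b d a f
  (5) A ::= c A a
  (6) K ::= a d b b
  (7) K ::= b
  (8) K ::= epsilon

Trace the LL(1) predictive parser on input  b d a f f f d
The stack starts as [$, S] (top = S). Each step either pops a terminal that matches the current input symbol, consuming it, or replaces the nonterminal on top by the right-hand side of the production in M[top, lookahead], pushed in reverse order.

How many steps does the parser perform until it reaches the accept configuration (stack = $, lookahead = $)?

     Stack            Input            Action
  1  $ S              b d a f f f d $  expand S ::= A f f d
  2  $ d f f A        b d a f f f d $  expand A ::= b d a f
  3  $ d f f f a d b  b d a f f f d $  match b
  4  $ d f f f a d    d a f f f d $    match d
  5  $ d f f f a      a f f f d $      match a
  6  $ d f f f        f f f d $        match f
  7  $ d f f          f f d $          match f
  8  $ d f            f d $            match f
  9  $ d              d $              match d
Accept reached after 9 steps.

9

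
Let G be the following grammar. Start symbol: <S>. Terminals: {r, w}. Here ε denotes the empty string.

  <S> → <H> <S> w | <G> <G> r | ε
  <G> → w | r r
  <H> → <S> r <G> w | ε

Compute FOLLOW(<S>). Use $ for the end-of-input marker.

{$, r, w}

FIRST(<G>): from <G>→w we get {w}; from <G>→r r we get {r}. So FIRST(<G>) = {r, w}.
FIRST(<S>): from <S>→<H> <S> w we get {r, w}; from <S>→<G> <G> r we get {r, w}; from <S>→ε we get {ε}. So FIRST(<S>) = {ε, r, w}.
FIRST(<H>): from <H>→<S> r <G> w we get {r, w}; from <H>→ε we get {ε}. So FIRST(<H>) = {ε, r, w}.
FOLLOW(<S>) includes $ since <S> is the start symbol.
FOLLOW(<S>): in <S>→<H> <S> w, <S> is followed by w with FIRST {w}; in <H>→<S> r <G> w, <S> is followed by r <G> w with FIRST {r}. Thus FOLLOW(<S>) = {$, r, w}.
FOLLOW(<G>): in <S>→<G> <G> r (occurrence 1), <G> is followed by <G> r with FIRST {r, w}; in <S>→<G> <G> r (occurrence 2), <G> is followed by r with FIRST {r}; in <H>→<S> r <G> w, <G> is followed by w with FIRST {w}. Thus FOLLOW(<G>) = {r, w}.
FOLLOW(<H>): in <S>→<H> <S> w, <H> is followed by <S> w with FIRST {r, w}. Thus FOLLOW(<H>) = {r, w}.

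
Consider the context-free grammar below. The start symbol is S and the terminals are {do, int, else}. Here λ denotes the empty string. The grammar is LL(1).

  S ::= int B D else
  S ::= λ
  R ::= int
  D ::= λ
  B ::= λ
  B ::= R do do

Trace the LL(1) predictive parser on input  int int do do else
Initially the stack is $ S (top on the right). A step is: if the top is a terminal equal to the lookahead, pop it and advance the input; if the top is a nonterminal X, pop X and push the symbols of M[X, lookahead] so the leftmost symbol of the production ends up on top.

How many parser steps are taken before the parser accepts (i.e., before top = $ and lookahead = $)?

step 1: stack=$ S  input=int int do do else $  — expand S ::= int B D else
step 2: stack=$ else D B int  input=int int do do else $  — match int
step 3: stack=$ else D B  input=int do do else $  — expand B ::= R do do
step 4: stack=$ else D do do R  input=int do do else $  — expand R ::= int
step 5: stack=$ else D do do int  input=int do do else $  — match int
step 6: stack=$ else D do do  input=do do else $  — match do
step 7: stack=$ else D do  input=do else $  — match do
step 8: stack=$ else D  input=else $  — expand D ::= λ
step 9: stack=$ else  input=else $  — match else
Accept reached after 9 steps.

9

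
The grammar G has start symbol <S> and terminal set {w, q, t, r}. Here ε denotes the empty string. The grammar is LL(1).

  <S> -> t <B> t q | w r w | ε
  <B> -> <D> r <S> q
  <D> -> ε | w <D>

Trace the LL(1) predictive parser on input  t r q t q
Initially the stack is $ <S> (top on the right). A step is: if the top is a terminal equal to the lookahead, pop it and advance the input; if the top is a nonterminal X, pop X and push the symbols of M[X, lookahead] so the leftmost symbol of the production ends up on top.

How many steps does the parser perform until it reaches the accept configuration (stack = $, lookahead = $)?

step 1: stack=$ <S>  input=t r q t q $  — expand <S> -> t <B> t q
step 2: stack=$ q t <B> t  input=t r q t q $  — match t
step 3: stack=$ q t <B>  input=r q t q $  — expand <B> -> <D> r <S> q
step 4: stack=$ q t q <S> r <D>  input=r q t q $  — expand <D> -> ε
step 5: stack=$ q t q <S> r  input=r q t q $  — match r
step 6: stack=$ q t q <S>  input=q t q $  — expand <S> -> ε
step 7: stack=$ q t q  input=q t q $  — match q
step 8: stack=$ q t  input=t q $  — match t
step 9: stack=$ q  input=q $  — match q
Accept reached after 9 steps.

9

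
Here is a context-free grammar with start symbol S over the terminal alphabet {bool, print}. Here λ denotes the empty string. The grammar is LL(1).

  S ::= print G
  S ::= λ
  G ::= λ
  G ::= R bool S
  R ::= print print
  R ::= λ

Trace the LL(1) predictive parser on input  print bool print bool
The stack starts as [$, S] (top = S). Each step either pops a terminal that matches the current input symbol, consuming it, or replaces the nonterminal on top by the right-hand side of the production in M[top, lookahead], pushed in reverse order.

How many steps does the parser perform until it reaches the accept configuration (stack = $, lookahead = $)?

11

      Stack       Input                    Action
   1  $ S         print bool print bool $  expand S ::= print G
   2  $ G print   print bool print bool $  match print
   3  $ G         bool print bool $        expand G ::= R bool S
   4  $ S bool R  bool print bool $        expand R ::= λ
   5  $ S bool    bool print bool $        match bool
   6  $ S         print bool $             expand S ::= print G
   7  $ G print   print bool $             match print
   8  $ G         bool $                   expand G ::= R bool S
   9  $ S bool R  bool $                   expand R ::= λ
  10  $ S bool    bool $                   match bool
  11  $ S         $                        expand S ::= λ
Accept reached after 11 steps.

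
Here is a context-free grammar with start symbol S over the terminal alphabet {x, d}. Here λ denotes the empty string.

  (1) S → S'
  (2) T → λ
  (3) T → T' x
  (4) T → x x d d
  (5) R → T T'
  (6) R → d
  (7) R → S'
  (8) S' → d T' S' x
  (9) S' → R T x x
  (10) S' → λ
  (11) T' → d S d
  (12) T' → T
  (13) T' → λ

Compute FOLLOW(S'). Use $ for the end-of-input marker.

FIRST(S) = {λ, d, x}  (via S')
FIRST(T) = {λ, d, x}  (via T' x)
FIRST(T') = {λ, d, x}  (via T)
FIRST(R) = {λ, d, x}  (via T T', S')
FIRST(S') = {λ, d, x}  (via R T x x)
FOLLOW(S) includes $ since S is the start symbol.
FOLLOW(S): in T'→d S d, S is followed by d with FIRST {d}. Thus FOLLOW(S) = {$, d}.
FOLLOW(R): in S'→R T x x, R is followed by T x x with FIRST {d, x}. Thus FOLLOW(R) = {d, x}.
FOLLOW(S'): in S→S', the suffix after S' is empty, so FOLLOW(S') ⊇ FOLLOW(S) = {$, d}; in R→S', the suffix after S' is empty, so FOLLOW(S') ⊇ FOLLOW(R) = {d, x}; in S'→d T' S' x, S' is followed by x with FIRST {x}. Thus FOLLOW(S') = {$, d, x}.
FOLLOW(T'): in T→T' x, T' is followed by x with FIRST {x}; in R→T T', the suffix after T' is empty, so FOLLOW(T') ⊇ FOLLOW(R) = {d, x}; in S'→d T' S' x, T' is followed by S' x with FIRST {d, x}. Thus FOLLOW(T') = {d, x}.
FOLLOW(T): in R→T T', T is followed by T' with FIRST {λ, d, x}; in R→T T', the suffix after T is nullable, so FOLLOW(T) ⊇ FOLLOW(R) = {d, x}; in S'→R T x x, T is followed by x x with FIRST {x}; in T'→T, the suffix after T is empty, so FOLLOW(T) ⊇ FOLLOW(T') = {d, x}. Thus FOLLOW(T) = {d, x}.

{$, d, x}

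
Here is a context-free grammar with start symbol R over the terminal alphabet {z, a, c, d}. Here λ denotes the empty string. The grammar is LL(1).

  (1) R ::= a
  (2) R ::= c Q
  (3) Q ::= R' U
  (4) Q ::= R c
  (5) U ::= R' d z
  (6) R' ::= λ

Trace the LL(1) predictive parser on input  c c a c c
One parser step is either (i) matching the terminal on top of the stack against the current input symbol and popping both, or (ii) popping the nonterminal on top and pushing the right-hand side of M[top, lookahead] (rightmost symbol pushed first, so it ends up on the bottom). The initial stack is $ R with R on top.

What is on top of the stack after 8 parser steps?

c

step 1: stack=$ R  input=c c a c c $  — expand R ::= c Q
step 2: stack=$ Q c  input=c c a c c $  — match c
step 3: stack=$ Q  input=c a c c $  — expand Q ::= R c
step 4: stack=$ c R  input=c a c c $  — expand R ::= c Q
step 5: stack=$ c Q c  input=c a c c $  — match c
step 6: stack=$ c Q  input=a c c $  — expand Q ::= R c
step 7: stack=$ c c R  input=a c c $  — expand R ::= a
step 8: stack=$ c c a  input=a c c $  — match a
Stack after step 8: $ c c (top = c).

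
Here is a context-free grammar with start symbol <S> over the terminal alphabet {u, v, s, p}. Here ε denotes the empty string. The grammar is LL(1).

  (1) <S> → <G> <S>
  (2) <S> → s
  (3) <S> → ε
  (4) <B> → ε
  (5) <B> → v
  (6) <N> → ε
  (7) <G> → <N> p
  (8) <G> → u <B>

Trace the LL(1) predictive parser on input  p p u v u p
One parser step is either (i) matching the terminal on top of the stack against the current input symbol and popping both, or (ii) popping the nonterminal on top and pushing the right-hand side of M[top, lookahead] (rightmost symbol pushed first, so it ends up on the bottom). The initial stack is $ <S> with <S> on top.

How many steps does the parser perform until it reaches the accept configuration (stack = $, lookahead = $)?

22

step 1: stack=$ <S>  input=p p u v u p $  — expand <S> → <G> <S>
step 2: stack=$ <S> <G>  input=p p u v u p $  — expand <G> → <N> p
step 3: stack=$ <S> p <N>  input=p p u v u p $  — expand <N> → ε
step 4: stack=$ <S> p  input=p p u v u p $  — match p
step 5: stack=$ <S>  input=p u v u p $  — expand <S> → <G> <S>
step 6: stack=$ <S> <G>  input=p u v u p $  — expand <G> → <N> p
step 7: stack=$ <S> p <N>  input=p u v u p $  — expand <N> → ε
step 8: stack=$ <S> p  input=p u v u p $  — match p
step 9: stack=$ <S>  input=u v u p $  — expand <S> → <G> <S>
step 10: stack=$ <S> <G>  input=u v u p $  — expand <G> → u <B>
step 11: stack=$ <S> <B> u  input=u v u p $  — match u
step 12: stack=$ <S> <B>  input=v u p $  — expand <B> → v
step 13: stack=$ <S> v  input=v u p $  — match v
step 14: stack=$ <S>  input=u p $  — expand <S> → <G> <S>
step 15: stack=$ <S> <G>  input=u p $  — expand <G> → u <B>
step 16: stack=$ <S> <B> u  input=u p $  — match u
step 17: stack=$ <S> <B>  input=p $  — expand <B> → ε
step 18: stack=$ <S>  input=p $  — expand <S> → <G> <S>
step 19: stack=$ <S> <G>  input=p $  — expand <G> → <N> p
step 20: stack=$ <S> p <N>  input=p $  — expand <N> → ε
step 21: stack=$ <S> p  input=p $  — match p
step 22: stack=$ <S>  input=$  — expand <S> → ε
Accept reached after 22 steps.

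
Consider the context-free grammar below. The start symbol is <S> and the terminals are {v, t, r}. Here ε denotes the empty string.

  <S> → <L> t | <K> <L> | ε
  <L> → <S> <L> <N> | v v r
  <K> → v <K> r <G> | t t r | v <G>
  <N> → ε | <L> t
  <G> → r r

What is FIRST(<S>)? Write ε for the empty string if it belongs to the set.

{ε, t, v}

FIRST(<K>): from <K>→v <K> r <G> we get {v}; from <K>→t t r we get {t}; from <K>→v <G> we get {v}. So FIRST(<K>) = {t, v}.
FIRST(<G>): from <G>→r r we get {r}. So FIRST(<G>) = {r}.
FIRST(<S>): from <S>→<L> t we get {t, v}; from <S>→<K> <L> we get {t, v}; from <S>→ε we get {ε}. So FIRST(<S>) = {ε, t, v}.
FIRST(<L>): from <L>→<S> <L> <N> we get {t, v}; from <L>→v v r we get {v}. So FIRST(<L>) = {t, v}.
FIRST(<N>): from <N>→ε we get {ε}; from <N>→<L> t we get {t, v}. So FIRST(<N>) = {ε, t, v}.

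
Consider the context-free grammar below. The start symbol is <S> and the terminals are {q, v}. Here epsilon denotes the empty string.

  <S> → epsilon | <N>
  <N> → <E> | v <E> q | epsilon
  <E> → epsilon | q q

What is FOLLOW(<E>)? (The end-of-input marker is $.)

FIRST(<E>): from <E>→epsilon we get {epsilon}; from <E>→q q we get {q}. So FIRST(<E>) = {epsilon, q}.
FIRST(<N>): from <N>→<E> we get {epsilon, q}; from <N>→v <E> q we get {v}; from <N>→epsilon we get {epsilon}. So FIRST(<N>) = {epsilon, q, v}.
FIRST(<S>): from <S>→epsilon we get {epsilon}; from <S>→<N> we get {epsilon, q, v}. So FIRST(<S>) = {epsilon, q, v}.
FOLLOW(<S>) includes $ since <S> is the start symbol.
FOLLOW(<S>): <S> appears on no right-hand side. Thus FOLLOW(<S>) = {$}.
FOLLOW(<N>): in <S>→<N>, the suffix after <N> is empty, so FOLLOW(<N>) ⊇ FOLLOW(<S>) = {$}. Thus FOLLOW(<N>) = {$}.
FOLLOW(<E>): in <N>→<E>, the suffix after <E> is empty, so FOLLOW(<E>) ⊇ FOLLOW(<N>) = {$}; in <N>→v <E> q, <E> is followed by q with FIRST {q}. Thus FOLLOW(<E>) = {$, q}.

{$, q}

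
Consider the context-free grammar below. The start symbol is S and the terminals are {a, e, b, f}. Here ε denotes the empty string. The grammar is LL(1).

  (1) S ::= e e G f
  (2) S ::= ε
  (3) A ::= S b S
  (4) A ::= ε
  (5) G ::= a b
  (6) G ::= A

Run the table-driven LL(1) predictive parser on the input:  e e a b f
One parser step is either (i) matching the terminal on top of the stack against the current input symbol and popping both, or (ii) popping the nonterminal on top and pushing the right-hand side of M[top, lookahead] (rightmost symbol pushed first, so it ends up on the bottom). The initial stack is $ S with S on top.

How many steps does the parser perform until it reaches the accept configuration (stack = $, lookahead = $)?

7

step 1: stack=$ S  input=e e a b f $  — expand S ::= e e G f
step 2: stack=$ f G e e  input=e e a b f $  — match e
step 3: stack=$ f G e  input=e a b f $  — match e
step 4: stack=$ f G  input=a b f $  — expand G ::= a b
step 5: stack=$ f b a  input=a b f $  — match a
step 6: stack=$ f b  input=b f $  — match b
step 7: stack=$ f  input=f $  — match f
Accept reached after 7 steps.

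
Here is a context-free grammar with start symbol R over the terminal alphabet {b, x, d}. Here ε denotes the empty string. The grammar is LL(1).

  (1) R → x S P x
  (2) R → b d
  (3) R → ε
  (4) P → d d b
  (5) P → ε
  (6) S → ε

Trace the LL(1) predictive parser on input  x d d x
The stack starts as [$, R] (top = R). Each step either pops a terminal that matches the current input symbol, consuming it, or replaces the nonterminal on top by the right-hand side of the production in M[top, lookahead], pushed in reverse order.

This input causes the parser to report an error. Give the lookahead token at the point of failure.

step 1: stack=$ R  input=x d d x $  — expand R → x S P x
step 2: stack=$ x P S x  input=x d d x $  — match x
step 3: stack=$ x P S  input=d d x $  — expand S → ε
step 4: stack=$ x P  input=d d x $  — expand P → d d b
step 5: stack=$ x b d d  input=d d x $  — match d
step 6: stack=$ x b d  input=d x $  — match d
step 7: stack=$ x b  input=x $  — error: top is terminal b but lookahead is x

x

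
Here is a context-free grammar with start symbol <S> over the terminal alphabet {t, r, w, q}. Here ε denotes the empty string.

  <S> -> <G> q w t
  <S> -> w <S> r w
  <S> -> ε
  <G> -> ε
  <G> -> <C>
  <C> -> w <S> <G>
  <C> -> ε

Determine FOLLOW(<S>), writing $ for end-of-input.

FIRST(<C>): from <C>->w <S> <G> we get {w}; from <C>->ε we get {ε}. So FIRST(<C>) = {ε, w}.
FIRST(<G>): from <G>->ε we get {ε}; from <G>-><C> we get {ε, w}. So FIRST(<G>) = {ε, w}.
FIRST(<S>): from <S>-><G> q w t we get {q, w}; from <S>->w <S> r w we get {w}; from <S>->ε we get {ε}. So FIRST(<S>) = {ε, q, w}.
FOLLOW(<S>) includes $ since <S> is the start symbol.
FOLLOW(<S>): in <S>->w <S> r w, <S> is followed by r w with FIRST {r}; in <C>->w <S> <G>, <S> is followed by <G> with FIRST {ε, w}; in <C>->w <S> <G>, the suffix after <S> is nullable, so FOLLOW(<S>) ⊇ FOLLOW(<C>) = {q}. Thus FOLLOW(<S>) = {$, q, r, w}.
FOLLOW(<G>): in <S>-><G> q w t, <G> is followed by q w t with FIRST {q}; in <C>->w <S> <G>, the suffix after <G> is empty, so FOLLOW(<G>) ⊇ FOLLOW(<C>) = {q}. Thus FOLLOW(<G>) = {q}.
FOLLOW(<C>): in <G>-><C>, the suffix after <C> is empty, so FOLLOW(<C>) ⊇ FOLLOW(<G>) = {q}. Thus FOLLOW(<C>) = {q}.

{$, q, r, w}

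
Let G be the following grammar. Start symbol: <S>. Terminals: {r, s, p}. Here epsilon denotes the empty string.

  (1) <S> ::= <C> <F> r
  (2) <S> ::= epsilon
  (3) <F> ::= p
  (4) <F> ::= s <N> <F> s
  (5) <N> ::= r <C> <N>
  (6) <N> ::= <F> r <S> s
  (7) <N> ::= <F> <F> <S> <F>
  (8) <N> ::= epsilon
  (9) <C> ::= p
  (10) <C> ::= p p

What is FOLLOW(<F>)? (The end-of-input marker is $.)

{p, r, s}

FIRST(<F>) = {p, s}
FIRST(<C>) = {p}
FIRST(<S>) = {epsilon, p}  (via <C> <F> r)
FIRST(<N>) = {epsilon, p, r, s}  (via <F> r <S> s, <F> <F> <S> <F>)
FOLLOW(<S>) includes $ since <S> is the start symbol.
FOLLOW(<S>): in <N>::=<F> r <S> s, <S> is followed by s with FIRST {s}; in <N>::=<F> <F> <S> <F>, <S> is followed by <F> with FIRST {p, s}. Thus FOLLOW(<S>) = {$, p, s}.
FOLLOW(<N>): in <F>::=s <N> <F> s, <N> is followed by <F> s with FIRST {p, s}; in <N>::=r <C> <N>, the suffix after <N> is empty (adds nothing new). Thus FOLLOW(<N>) = {p, s}.
FOLLOW(<F>): in <S>::=<C> <F> r, <F> is followed by r with FIRST {r}; in <F>::=s <N> <F> s, <F> is followed by s with FIRST {s}; in <N>::=<F> r <S> s, <F> is followed by r <S> s with FIRST {r}; in <N>::=<F> <F> <S> <F> (occurrence 1), <F> is followed by <F> <S> <F> with FIRST {p, s}; in <N>::=<F> <F> <S> <F> (occurrence 2), <F> is followed by <S> <F> with FIRST {p, s}; in <N>::=<F> <F> <S> <F> (occurrence 3), the suffix after <F> is empty, so FOLLOW(<F>) ⊇ FOLLOW(<N>) = {p, s}. Thus FOLLOW(<F>) = {p, r, s}.
FOLLOW(<C>): in <S>::=<C> <F> r, <C> is followed by <F> r with FIRST {p, s}; in <N>::=r <C> <N>, <C> is followed by <N> with FIRST {epsilon, p, r, s}; in <N>::=r <C> <N>, the suffix after <C> is nullable, so FOLLOW(<C>) ⊇ FOLLOW(<N>) = {p, s}. Thus FOLLOW(<C>) = {p, r, s}.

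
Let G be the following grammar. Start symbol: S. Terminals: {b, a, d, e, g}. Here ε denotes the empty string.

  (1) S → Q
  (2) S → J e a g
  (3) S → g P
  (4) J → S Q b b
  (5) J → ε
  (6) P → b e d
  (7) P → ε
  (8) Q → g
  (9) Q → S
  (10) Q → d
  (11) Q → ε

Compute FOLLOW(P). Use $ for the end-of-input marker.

{$, b, d, e, g}

FIRST(P): from P→b e d we get {b}; from P→ε we get {ε}. So FIRST(P) = {ε, b}.
FIRST(S): from S→Q we get {ε, b, d, e, g}; from S→J e a g we get {b, d, e, g}; from S→g P we get {g}. So FIRST(S) = {ε, b, d, e, g}.
FIRST(Q): from Q→g we get {g}; from Q→S we get {ε, b, d, e, g}; from Q→d we get {d}; from Q→ε we get {ε}. So FIRST(Q) = {ε, b, d, e, g}.
FIRST(J): from J→S Q b b we get {b, d, e, g}; from J→ε we get {ε}. So FIRST(J) = {ε, b, d, e, g}.
FOLLOW(S) includes $ since S is the start symbol.
FOLLOW(J): in S→J e a g, J is followed by e a g with FIRST {e}. Thus FOLLOW(J) = {e}.
FOLLOW(S): in J→S Q b b, S is followed by Q b b with FIRST {b, d, e, g}; in Q→S, the suffix after S is empty, so FOLLOW(S) ⊇ FOLLOW(Q) = {$, b, d, e, g}. Thus FOLLOW(S) = {$, b, d, e, g}.
FOLLOW(P): in S→g P, the suffix after P is empty, so FOLLOW(P) ⊇ FOLLOW(S) = {$, b, d, e, g}. Thus FOLLOW(P) = {$, b, d, e, g}.
FOLLOW(Q): in S→Q, the suffix after Q is empty, so FOLLOW(Q) ⊇ FOLLOW(S) = {$, b, d, e, g}; in J→S Q b b, Q is followed by b b with FIRST {b}. Thus FOLLOW(Q) = {$, b, d, e, g}.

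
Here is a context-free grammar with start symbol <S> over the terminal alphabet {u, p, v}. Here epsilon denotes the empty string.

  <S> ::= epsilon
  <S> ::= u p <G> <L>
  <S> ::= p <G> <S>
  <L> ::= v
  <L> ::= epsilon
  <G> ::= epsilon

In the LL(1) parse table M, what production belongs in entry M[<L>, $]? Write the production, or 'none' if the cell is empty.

<L> ::= epsilon

FIRST(<S>) = {epsilon, p, u}
FIRST(<L>) = {epsilon, v}
FIRST(<G>) = {epsilon}
FOLLOW(<S>) includes $ since <S> is the start symbol.
FOLLOW(<S>): in <S>::=p <G> <S>, the suffix after <S> is empty (adds nothing new). Thus FOLLOW(<S>) = {$}.
FOLLOW(<L>): in <S>::=u p <G> <L>, the suffix after <L> is empty, so FOLLOW(<L>) ⊇ FOLLOW(<S>) = {$}. Thus FOLLOW(<L>) = {$}.
For <L> ::= v: FIRST(v) = {v}, so it goes in M[<L>, t] for t ∈ {v}.
For <L> ::= epsilon: FIRST(epsilon) = {epsilon}, so it goes in M[<L>, t] for t ∈ {}; since epsilon ∈ FIRST, also for every t ∈ FOLLOW(<L>) = {$}.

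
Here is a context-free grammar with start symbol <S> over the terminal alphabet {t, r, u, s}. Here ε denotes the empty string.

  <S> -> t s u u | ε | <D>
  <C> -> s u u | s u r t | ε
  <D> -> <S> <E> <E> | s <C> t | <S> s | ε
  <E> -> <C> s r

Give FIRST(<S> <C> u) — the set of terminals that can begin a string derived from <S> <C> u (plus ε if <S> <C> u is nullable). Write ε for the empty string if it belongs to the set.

{s, t, u}

FIRST(<C>) = {ε, s}
FIRST(<E>) = {s}  (via <C> s r)
FIRST(<S>) = {ε, s, t}  (via <D>)
FIRST(<D>) = {ε, s, t}  (via <S> <E> <E>, <S> s)
FIRST(<S> <C> u): take FIRST of each symbol in turn, carrying on past any symbol whose FIRST contains ε; result {s, t, u}.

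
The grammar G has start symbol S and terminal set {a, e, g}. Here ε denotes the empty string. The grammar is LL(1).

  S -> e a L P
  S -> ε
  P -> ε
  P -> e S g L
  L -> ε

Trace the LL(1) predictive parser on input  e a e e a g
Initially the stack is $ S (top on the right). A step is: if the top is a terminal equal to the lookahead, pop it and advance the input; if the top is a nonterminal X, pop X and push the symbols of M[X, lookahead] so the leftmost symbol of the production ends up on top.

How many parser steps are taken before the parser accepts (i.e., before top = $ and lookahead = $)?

      Stack          Input          Action
   1  $ S            e a e e a g $  expand S -> e a L P
   2  $ P L a e      e a e e a g $  match e
   3  $ P L a        a e e a g $    match a
   4  $ P L          e e a g $      expand L -> ε
   5  $ P            e e a g $      expand P -> e S g L
   6  $ L g S e      e e a g $      match e
   7  $ L g S        e a g $        expand S -> e a L P
   8  $ L g P L a e  e a g $        match e
   9  $ L g P L a    a g $          match a
  10  $ L g P L      g $            expand L -> ε
  11  $ L g P        g $            expand P -> ε
  12  $ L g          g $            match g
  13  $ L            $              expand L -> ε
Accept reached after 13 steps.

13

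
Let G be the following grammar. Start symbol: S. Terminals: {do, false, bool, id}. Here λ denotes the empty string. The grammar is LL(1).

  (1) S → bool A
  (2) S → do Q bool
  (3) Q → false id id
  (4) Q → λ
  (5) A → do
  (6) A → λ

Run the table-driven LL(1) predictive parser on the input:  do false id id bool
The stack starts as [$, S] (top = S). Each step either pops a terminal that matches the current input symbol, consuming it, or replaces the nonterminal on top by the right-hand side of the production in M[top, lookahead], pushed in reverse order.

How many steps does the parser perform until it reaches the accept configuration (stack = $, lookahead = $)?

step 1: stack=$ S  input=do false id id bool $  — expand S → do Q bool
step 2: stack=$ bool Q do  input=do false id id bool $  — match do
step 3: stack=$ bool Q  input=false id id bool $  — expand Q → false id id
step 4: stack=$ bool id id false  input=false id id bool $  — match false
step 5: stack=$ bool id id  input=id id bool $  — match id
step 6: stack=$ bool id  input=id bool $  — match id
step 7: stack=$ bool  input=bool $  — match bool
Accept reached after 7 steps.

7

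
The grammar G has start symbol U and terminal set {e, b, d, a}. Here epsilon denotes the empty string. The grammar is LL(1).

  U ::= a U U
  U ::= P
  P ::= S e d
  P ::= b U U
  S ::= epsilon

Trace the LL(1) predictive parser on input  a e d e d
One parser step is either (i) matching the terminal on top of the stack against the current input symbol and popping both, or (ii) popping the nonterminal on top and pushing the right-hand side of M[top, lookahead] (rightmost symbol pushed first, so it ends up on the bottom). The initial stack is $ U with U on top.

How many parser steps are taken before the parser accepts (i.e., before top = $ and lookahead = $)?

      Stack      Input        Action
   1  $ U        a e d e d $  expand U ::= a U U
   2  $ U U a    a e d e d $  match a
   3  $ U U      e d e d $    expand U ::= P
   4  $ U P      e d e d $    expand P ::= S e d
   5  $ U d e S  e d e d $    expand S ::= epsilon
   6  $ U d e    e d e d $    match e
   7  $ U d      d e d $      match d
   8  $ U        e d $        expand U ::= P
   9  $ P        e d $        expand P ::= S e d
  10  $ d e S    e d $        expand S ::= epsilon
  11  $ d e      e d $        match e
  12  $ d        d $          match d
Accept reached after 12 steps.

12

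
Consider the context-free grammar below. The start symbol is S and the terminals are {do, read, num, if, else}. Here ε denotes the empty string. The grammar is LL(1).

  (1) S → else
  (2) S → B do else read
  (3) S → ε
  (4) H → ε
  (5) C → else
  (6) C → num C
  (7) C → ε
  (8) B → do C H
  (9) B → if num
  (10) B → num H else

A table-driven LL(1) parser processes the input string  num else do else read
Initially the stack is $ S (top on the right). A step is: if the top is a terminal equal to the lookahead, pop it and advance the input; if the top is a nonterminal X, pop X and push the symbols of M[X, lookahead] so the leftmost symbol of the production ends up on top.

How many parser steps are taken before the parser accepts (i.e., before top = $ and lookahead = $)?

8

step 1: stack=$ S  input=num else do else read $  — expand S → B do else read
step 2: stack=$ read else do B  input=num else do else read $  — expand B → num H else
step 3: stack=$ read else do else H num  input=num else do else read $  — match num
step 4: stack=$ read else do else H  input=else do else read $  — expand H → ε
step 5: stack=$ read else do else  input=else do else read $  — match else
step 6: stack=$ read else do  input=do else read $  — match do
step 7: stack=$ read else  input=else read $  — match else
step 8: stack=$ read  input=read $  — match read
Accept reached after 8 steps.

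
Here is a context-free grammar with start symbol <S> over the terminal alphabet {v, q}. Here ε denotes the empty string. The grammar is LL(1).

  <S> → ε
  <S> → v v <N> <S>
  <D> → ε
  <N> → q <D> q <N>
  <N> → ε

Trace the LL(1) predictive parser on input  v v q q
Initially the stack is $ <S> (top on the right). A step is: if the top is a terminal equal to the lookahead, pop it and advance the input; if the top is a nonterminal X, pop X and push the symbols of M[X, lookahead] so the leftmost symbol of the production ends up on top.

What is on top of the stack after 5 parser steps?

step 1: stack=$ <S>  input=v v q q $  — expand <S> → v v <N> <S>
step 2: stack=$ <S> <N> v v  input=v v q q $  — match v
step 3: stack=$ <S> <N> v  input=v q q $  — match v
step 4: stack=$ <S> <N>  input=q q $  — expand <N> → q <D> q <N>
step 5: stack=$ <S> <N> q <D> q  input=q q $  — match q
Stack after step 5: $ <S> <N> q <D> (top = <D>).

<D>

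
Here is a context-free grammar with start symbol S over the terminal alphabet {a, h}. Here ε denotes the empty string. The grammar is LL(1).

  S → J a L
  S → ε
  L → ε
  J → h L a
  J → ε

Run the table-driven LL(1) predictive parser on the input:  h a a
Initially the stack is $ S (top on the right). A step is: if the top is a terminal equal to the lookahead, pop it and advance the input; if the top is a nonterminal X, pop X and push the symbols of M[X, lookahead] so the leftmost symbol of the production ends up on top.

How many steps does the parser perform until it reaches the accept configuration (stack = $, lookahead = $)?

7

     Stack        Input    Action
  1  $ S          h a a $  expand S → J a L
  2  $ L a J      h a a $  expand J → h L a
  3  $ L a a L h  h a a $  match h
  4  $ L a a L    a a $    expand L → ε
  5  $ L a a      a a $    match a
  6  $ L a        a $      match a
  7  $ L          $        expand L → ε
Accept reached after 7 steps.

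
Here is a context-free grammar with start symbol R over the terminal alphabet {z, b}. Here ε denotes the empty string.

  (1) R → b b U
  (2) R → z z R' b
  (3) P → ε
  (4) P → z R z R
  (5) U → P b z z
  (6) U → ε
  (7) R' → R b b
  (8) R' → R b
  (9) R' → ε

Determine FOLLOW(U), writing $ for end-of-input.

FIRST(R): from R→b b U we get {b}; from R→z z R' b we get {z}. So FIRST(R) = {b, z}.
FIRST(P): from P→ε we get {ε}; from P→z R z R we get {z}. So FIRST(P) = {ε, z}.
FIRST(U): from U→P b z z we get {b, z}; from U→ε we get {ε}. So FIRST(U) = {ε, b, z}.
FIRST(R'): from R'→R b b we get {b, z}; from R'→R b we get {b, z}; from R'→ε we get {ε}. So FIRST(R') = {ε, b, z}.
FOLLOW(R) includes $ since R is the start symbol.
FOLLOW(P): in U→P b z z, P is followed by b z z with FIRST {b}. Thus FOLLOW(P) = {b}.
FOLLOW(R): in P→z R z R (occurrence 1), R is followed by z R with FIRST {z}; in P→z R z R (occurrence 2), the suffix after R is empty, so FOLLOW(R) ⊇ FOLLOW(P) = {b}; in R'→R b b, R is followed by b b with FIRST {b}; in R'→R b, R is followed by b with FIRST {b}. Thus FOLLOW(R) = {$, b, z}.
FOLLOW(U): in R→b b U, the suffix after U is empty, so FOLLOW(U) ⊇ FOLLOW(R) = {$, b, z}. Thus FOLLOW(U) = {$, b, z}.
FOLLOW(R'): in R→z z R' b, R' is followed by b with FIRST {b}. Thus FOLLOW(R') = {b}.

{$, b, z}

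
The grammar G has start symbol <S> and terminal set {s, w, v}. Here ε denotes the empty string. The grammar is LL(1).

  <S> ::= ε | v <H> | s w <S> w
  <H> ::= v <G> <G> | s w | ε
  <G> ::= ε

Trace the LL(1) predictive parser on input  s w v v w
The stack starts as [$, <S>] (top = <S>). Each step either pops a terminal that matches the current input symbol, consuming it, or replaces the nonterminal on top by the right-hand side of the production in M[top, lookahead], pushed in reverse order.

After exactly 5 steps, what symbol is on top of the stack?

<H>

step 1: stack=$ <S>  input=s w v v w $  — expand <S> ::= s w <S> w
step 2: stack=$ w <S> w s  input=s w v v w $  — match s
step 3: stack=$ w <S> w  input=w v v w $  — match w
step 4: stack=$ w <S>  input=v v w $  — expand <S> ::= v <H>
step 5: stack=$ w <H> v  input=v v w $  — match v
Stack after step 5: $ w <H> (top = <H>).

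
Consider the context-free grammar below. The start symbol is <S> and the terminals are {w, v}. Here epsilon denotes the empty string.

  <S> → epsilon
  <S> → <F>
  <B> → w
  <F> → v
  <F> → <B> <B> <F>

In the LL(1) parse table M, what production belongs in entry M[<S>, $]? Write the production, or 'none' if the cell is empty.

<S> → epsilon

FIRST(<B>) = {w}
FIRST(<F>) = {v, w}  (via <B> <B> <F>)
FIRST(<S>) = {epsilon, v, w}  (via <F>)
FOLLOW(<S>) includes $ since <S> is the start symbol.
FOLLOW(<S>): <S> appears on no right-hand side. Thus FOLLOW(<S>) = {$}.
For <S> → epsilon: FIRST(epsilon) = {epsilon}, so it goes in M[<S>, t] for t ∈ {}; since epsilon ∈ FIRST, also for every t ∈ FOLLOW(<S>) = {$}.
For <S> → <F>: FIRST(<F>) = {v, w}, so it goes in M[<S>, t] for t ∈ {v, w}.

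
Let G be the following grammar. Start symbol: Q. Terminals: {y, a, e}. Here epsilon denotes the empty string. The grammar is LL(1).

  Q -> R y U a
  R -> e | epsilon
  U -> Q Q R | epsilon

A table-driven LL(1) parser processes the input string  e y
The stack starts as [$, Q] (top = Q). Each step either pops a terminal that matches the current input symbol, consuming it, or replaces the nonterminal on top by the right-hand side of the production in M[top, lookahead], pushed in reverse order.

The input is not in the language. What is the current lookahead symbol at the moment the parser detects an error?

     Stack      Input  Action
  1  $ Q        e y $  expand Q -> R y U a
  2  $ a U y R  e y $  expand R -> e
  3  $ a U y e  e y $  match e
  4  $ a U y    y $    match y
  5  $ a U      $      error: M[U, $] is empty

$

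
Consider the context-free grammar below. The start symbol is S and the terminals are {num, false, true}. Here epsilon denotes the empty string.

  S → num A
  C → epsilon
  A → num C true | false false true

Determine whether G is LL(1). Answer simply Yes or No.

FIRST(S) = {num}
FIRST(C) = {epsilon}
FIRST(A) = {false, num}
FOLLOW(S) = {$}
FOLLOW(C) = {true}
FOLLOW(A) = {$}
Each cell of M receives at most one production.

Yes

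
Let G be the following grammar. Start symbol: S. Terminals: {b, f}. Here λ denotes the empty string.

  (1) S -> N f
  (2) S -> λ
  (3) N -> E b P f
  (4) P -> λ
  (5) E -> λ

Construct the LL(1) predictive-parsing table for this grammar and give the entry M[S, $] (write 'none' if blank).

S -> λ

FIRST(P) = {λ}
FIRST(E) = {λ}
FIRST(N) = {b}  (via E b P f)
FIRST(S) = {λ, b}  (via N f)
FOLLOW(S) includes $ since S is the start symbol.
FOLLOW(S): S appears on no right-hand side. Thus FOLLOW(S) = {$}.
For S -> N f: FIRST(N f) = {b}, so it goes in M[S, t] for t ∈ {b}.
For S -> λ: FIRST(λ) = {λ}, so it goes in M[S, t] for t ∈ {}; since λ ∈ FIRST, also for every t ∈ FOLLOW(S) = {$}.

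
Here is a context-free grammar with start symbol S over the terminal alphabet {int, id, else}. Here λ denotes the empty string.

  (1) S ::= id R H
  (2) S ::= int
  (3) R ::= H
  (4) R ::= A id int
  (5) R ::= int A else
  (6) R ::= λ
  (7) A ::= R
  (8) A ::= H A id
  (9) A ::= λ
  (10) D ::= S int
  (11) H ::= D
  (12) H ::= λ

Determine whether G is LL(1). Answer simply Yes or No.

FIRST(S) = {id, int}
FIRST(R) = {λ, id, int}
FIRST(A) = {λ, id, int}
FIRST(D) = {id, int}
FIRST(H) = {λ, id, int}
FOLLOW(S) = {$, int}
FOLLOW(R) = {$, else, id, int}
FOLLOW(A) = {else, id}
FOLLOW(D) = {$, else, id, int}
FOLLOW(H) = {$, else, id, int}
Cell M[A, else] receives both A ::= R and A ::= λ — the grammar is not LL(1).

No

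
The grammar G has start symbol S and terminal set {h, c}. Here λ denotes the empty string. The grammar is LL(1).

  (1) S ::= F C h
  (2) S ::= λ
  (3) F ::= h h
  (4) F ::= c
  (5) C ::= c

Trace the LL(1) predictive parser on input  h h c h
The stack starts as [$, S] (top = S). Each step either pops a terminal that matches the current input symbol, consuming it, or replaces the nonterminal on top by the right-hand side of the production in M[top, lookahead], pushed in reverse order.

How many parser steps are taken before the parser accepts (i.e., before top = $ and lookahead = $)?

     Stack      Input      Action
  1  $ S        h h c h $  expand S ::= F C h
  2  $ h C F    h h c h $  expand F ::= h h
  3  $ h C h h  h h c h $  match h
  4  $ h C h    h c h $    match h
  5  $ h C      c h $      expand C ::= c
  6  $ h c      c h $      match c
  7  $ h        h $        match h
Accept reached after 7 steps.

7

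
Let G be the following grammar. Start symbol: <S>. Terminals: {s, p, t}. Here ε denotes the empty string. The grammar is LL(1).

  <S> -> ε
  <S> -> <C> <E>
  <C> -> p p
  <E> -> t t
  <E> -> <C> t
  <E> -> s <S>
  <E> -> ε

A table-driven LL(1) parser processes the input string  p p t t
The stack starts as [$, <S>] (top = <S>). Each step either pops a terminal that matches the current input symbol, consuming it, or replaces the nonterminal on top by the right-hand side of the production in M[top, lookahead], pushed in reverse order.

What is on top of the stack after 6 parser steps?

t

     Stack      Input      Action
  1  $ <S>      p p t t $  expand <S> -> <C> <E>
  2  $ <E> <C>  p p t t $  expand <C> -> p p
  3  $ <E> p p  p p t t $  match p
  4  $ <E> p    p t t $    match p
  5  $ <E>      t t $      expand <E> -> t t
  6  $ t t      t t $      match t
Stack after step 6: $ t (top = t).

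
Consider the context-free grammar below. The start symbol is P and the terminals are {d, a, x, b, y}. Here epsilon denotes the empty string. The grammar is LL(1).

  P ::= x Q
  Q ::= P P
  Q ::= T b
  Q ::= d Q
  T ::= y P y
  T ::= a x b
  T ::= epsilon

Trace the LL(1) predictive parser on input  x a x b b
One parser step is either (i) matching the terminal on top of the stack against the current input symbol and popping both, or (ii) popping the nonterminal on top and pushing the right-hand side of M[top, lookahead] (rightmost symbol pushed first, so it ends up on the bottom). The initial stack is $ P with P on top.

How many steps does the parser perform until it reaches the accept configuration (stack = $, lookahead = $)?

step 1: stack=$ P  input=x a x b b $  — expand P ::= x Q
step 2: stack=$ Q x  input=x a x b b $  — match x
step 3: stack=$ Q  input=a x b b $  — expand Q ::= T b
step 4: stack=$ b T  input=a x b b $  — expand T ::= a x b
step 5: stack=$ b b x a  input=a x b b $  — match a
step 6: stack=$ b b x  input=x b b $  — match x
step 7: stack=$ b b  input=b b $  — match b
step 8: stack=$ b  input=b $  — match b
Accept reached after 8 steps.

8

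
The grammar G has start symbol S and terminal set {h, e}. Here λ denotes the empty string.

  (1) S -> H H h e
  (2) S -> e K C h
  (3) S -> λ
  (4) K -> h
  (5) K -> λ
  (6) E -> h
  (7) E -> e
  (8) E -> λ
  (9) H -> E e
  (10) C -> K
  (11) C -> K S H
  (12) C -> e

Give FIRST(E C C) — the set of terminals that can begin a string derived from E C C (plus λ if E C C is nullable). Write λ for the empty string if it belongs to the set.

{λ, e, h}

FIRST(K): from K->h we get {h}; from K->λ we get {λ}. So FIRST(K) = {λ, h}.
FIRST(E): from E->h we get {h}; from E->e we get {e}; from E->λ we get {λ}. So FIRST(E) = {λ, e, h}.
FIRST(H): from H->E e we get {e, h}. So FIRST(H) = {e, h}.
FIRST(S): from S->H H h e we get {e, h}; from S->e K C h we get {e}; from S->λ we get {λ}. So FIRST(S) = {λ, e, h}.
FIRST(C): from C->K we get {λ, h}; from C->K S H we get {e, h}; from C->e we get {e}. So FIRST(C) = {λ, e, h}.
FIRST(E C C): take FIRST of each symbol in turn, carrying on past any symbol whose FIRST contains λ; result {λ, e, h}.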